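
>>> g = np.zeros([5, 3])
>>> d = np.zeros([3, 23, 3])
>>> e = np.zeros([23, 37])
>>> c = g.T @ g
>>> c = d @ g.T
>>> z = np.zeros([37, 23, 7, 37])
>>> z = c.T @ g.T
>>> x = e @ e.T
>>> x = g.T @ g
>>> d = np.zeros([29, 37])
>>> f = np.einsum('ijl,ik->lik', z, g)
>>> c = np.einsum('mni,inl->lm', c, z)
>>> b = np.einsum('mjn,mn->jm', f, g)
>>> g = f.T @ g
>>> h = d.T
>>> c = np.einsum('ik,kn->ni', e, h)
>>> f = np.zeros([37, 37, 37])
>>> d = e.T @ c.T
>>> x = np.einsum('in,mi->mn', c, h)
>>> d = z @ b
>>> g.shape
(3, 5, 3)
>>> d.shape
(5, 23, 5)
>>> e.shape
(23, 37)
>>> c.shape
(29, 23)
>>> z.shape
(5, 23, 5)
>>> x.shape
(37, 23)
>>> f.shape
(37, 37, 37)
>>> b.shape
(5, 5)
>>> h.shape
(37, 29)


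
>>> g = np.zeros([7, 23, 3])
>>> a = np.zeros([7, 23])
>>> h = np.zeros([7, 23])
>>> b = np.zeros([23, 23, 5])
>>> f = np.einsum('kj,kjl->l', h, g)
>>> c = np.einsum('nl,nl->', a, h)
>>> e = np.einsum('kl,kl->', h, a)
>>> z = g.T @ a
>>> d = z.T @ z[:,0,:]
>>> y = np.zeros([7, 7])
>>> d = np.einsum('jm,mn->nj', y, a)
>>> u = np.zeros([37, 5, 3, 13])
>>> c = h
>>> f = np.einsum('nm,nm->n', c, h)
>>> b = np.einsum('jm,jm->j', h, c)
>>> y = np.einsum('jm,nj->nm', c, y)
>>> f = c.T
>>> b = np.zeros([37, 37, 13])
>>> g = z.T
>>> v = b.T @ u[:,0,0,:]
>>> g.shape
(23, 23, 3)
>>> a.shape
(7, 23)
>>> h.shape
(7, 23)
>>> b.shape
(37, 37, 13)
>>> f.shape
(23, 7)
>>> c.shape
(7, 23)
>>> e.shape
()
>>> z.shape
(3, 23, 23)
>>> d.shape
(23, 7)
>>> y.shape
(7, 23)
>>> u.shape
(37, 5, 3, 13)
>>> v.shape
(13, 37, 13)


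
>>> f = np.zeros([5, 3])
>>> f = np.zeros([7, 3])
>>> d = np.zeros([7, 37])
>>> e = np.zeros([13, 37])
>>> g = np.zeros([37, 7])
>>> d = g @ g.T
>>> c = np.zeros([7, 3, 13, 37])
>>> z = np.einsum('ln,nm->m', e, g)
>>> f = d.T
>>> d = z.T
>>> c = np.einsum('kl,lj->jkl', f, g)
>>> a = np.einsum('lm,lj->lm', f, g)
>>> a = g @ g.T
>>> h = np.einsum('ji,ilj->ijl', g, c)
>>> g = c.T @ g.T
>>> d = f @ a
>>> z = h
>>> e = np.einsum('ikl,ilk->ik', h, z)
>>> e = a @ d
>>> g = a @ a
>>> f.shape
(37, 37)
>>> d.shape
(37, 37)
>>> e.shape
(37, 37)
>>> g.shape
(37, 37)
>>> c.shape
(7, 37, 37)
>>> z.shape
(7, 37, 37)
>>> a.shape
(37, 37)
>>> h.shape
(7, 37, 37)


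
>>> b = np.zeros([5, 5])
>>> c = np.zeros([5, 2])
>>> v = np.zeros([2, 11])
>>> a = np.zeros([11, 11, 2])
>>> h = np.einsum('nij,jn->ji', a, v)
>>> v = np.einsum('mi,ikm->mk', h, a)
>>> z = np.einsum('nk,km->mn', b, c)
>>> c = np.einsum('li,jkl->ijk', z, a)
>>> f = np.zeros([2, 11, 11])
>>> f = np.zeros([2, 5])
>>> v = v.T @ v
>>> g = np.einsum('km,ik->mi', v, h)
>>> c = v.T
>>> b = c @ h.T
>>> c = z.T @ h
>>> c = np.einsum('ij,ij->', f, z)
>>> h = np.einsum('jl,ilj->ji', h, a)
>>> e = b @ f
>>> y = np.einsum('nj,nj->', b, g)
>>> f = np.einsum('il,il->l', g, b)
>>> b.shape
(11, 2)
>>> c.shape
()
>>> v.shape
(11, 11)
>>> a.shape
(11, 11, 2)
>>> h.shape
(2, 11)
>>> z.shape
(2, 5)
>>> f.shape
(2,)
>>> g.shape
(11, 2)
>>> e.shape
(11, 5)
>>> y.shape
()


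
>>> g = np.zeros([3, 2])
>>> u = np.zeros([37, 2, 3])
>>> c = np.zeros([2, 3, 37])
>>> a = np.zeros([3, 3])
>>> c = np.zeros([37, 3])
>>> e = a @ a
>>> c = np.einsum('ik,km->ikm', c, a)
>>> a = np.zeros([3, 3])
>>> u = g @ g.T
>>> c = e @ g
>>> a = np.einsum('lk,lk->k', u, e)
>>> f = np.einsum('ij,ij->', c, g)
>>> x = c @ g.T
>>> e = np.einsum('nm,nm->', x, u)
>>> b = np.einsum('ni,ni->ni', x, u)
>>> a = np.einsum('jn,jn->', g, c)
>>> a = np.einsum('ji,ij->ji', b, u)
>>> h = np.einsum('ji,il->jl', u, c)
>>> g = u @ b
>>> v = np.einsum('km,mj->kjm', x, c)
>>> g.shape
(3, 3)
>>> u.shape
(3, 3)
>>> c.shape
(3, 2)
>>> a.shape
(3, 3)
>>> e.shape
()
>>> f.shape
()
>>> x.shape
(3, 3)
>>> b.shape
(3, 3)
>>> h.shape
(3, 2)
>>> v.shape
(3, 2, 3)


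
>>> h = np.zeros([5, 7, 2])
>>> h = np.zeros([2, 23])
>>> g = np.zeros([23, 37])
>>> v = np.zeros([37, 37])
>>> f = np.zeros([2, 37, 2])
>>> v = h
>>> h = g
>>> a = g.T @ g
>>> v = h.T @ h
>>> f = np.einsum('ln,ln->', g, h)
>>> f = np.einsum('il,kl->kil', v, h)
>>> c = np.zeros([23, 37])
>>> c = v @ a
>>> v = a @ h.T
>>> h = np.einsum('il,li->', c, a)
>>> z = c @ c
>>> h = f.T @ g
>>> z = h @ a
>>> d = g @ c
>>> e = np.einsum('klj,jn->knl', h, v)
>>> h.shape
(37, 37, 37)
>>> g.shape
(23, 37)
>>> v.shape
(37, 23)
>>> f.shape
(23, 37, 37)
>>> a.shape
(37, 37)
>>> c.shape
(37, 37)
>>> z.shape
(37, 37, 37)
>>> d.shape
(23, 37)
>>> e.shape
(37, 23, 37)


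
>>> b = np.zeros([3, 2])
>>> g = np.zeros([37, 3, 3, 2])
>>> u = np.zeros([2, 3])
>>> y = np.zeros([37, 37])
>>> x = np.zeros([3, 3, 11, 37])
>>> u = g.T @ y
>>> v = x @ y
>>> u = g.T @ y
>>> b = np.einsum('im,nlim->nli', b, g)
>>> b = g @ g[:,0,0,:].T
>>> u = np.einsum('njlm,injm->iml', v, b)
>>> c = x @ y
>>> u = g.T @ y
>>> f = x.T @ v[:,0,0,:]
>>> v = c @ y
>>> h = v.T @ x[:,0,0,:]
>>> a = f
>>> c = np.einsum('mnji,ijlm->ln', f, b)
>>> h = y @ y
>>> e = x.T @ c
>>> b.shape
(37, 3, 3, 37)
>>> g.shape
(37, 3, 3, 2)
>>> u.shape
(2, 3, 3, 37)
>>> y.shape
(37, 37)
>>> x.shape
(3, 3, 11, 37)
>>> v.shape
(3, 3, 11, 37)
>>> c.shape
(3, 11)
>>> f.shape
(37, 11, 3, 37)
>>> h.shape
(37, 37)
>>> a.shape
(37, 11, 3, 37)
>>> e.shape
(37, 11, 3, 11)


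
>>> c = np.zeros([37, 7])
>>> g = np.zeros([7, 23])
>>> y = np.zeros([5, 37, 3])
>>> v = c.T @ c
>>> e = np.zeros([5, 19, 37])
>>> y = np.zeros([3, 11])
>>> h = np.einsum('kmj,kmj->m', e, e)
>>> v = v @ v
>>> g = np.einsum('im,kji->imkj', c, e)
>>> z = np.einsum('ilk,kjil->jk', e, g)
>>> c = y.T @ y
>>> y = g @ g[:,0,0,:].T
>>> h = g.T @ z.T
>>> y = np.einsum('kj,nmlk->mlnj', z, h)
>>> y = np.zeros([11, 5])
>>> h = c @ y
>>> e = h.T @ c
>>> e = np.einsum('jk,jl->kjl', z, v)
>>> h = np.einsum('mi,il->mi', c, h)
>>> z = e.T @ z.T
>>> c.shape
(11, 11)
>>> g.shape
(37, 7, 5, 19)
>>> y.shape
(11, 5)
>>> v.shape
(7, 7)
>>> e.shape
(37, 7, 7)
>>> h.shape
(11, 11)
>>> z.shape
(7, 7, 7)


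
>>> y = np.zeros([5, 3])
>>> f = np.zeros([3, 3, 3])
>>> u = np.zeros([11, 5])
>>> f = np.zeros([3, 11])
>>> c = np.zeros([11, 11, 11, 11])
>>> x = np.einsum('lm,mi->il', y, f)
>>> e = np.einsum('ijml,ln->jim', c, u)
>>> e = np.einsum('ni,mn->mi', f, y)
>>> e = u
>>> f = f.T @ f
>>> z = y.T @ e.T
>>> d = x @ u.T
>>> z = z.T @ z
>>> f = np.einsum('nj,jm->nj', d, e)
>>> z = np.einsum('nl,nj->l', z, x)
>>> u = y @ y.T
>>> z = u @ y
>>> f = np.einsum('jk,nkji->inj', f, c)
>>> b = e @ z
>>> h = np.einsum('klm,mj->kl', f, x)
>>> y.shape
(5, 3)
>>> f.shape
(11, 11, 11)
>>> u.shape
(5, 5)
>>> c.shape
(11, 11, 11, 11)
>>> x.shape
(11, 5)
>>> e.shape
(11, 5)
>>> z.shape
(5, 3)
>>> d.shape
(11, 11)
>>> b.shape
(11, 3)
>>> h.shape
(11, 11)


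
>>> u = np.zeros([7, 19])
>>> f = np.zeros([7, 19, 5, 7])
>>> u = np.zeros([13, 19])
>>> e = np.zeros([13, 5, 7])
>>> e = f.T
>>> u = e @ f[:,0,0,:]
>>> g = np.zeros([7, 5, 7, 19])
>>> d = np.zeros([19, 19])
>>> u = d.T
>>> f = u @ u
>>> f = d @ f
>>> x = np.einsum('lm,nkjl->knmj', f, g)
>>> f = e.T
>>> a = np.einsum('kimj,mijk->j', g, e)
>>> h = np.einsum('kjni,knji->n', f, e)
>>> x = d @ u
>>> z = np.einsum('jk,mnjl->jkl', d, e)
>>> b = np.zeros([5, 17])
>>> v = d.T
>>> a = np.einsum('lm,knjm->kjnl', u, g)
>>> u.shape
(19, 19)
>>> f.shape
(7, 19, 5, 7)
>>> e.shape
(7, 5, 19, 7)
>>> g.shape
(7, 5, 7, 19)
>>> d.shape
(19, 19)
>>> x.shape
(19, 19)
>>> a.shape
(7, 7, 5, 19)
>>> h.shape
(5,)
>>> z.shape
(19, 19, 7)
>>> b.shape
(5, 17)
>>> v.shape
(19, 19)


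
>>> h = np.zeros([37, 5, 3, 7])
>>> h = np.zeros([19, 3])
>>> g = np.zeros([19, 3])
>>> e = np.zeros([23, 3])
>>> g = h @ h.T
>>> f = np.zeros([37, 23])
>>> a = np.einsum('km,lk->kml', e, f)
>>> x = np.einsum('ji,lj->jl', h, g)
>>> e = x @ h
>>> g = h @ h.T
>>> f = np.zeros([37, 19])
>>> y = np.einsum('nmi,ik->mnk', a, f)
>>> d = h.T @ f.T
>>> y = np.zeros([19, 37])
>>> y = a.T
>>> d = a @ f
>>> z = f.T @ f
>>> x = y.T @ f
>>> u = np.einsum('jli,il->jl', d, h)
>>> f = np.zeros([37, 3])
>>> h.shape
(19, 3)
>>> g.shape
(19, 19)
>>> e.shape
(19, 3)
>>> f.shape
(37, 3)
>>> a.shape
(23, 3, 37)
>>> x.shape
(23, 3, 19)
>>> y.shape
(37, 3, 23)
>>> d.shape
(23, 3, 19)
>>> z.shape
(19, 19)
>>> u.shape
(23, 3)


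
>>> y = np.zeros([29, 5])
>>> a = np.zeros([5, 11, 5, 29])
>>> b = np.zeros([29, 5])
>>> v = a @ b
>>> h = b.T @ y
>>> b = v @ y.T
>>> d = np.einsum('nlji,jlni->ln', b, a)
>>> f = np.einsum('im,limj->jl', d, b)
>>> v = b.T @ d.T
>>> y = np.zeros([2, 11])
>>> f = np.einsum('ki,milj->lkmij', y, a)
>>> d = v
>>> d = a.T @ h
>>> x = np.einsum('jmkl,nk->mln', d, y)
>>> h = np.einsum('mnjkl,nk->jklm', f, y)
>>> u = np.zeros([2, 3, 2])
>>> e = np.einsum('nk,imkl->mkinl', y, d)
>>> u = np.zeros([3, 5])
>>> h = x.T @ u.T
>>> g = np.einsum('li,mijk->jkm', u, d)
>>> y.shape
(2, 11)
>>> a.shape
(5, 11, 5, 29)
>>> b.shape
(5, 11, 5, 29)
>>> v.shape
(29, 5, 11, 11)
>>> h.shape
(2, 5, 3)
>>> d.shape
(29, 5, 11, 5)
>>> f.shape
(5, 2, 5, 11, 29)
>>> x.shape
(5, 5, 2)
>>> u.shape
(3, 5)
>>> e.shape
(5, 11, 29, 2, 5)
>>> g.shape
(11, 5, 29)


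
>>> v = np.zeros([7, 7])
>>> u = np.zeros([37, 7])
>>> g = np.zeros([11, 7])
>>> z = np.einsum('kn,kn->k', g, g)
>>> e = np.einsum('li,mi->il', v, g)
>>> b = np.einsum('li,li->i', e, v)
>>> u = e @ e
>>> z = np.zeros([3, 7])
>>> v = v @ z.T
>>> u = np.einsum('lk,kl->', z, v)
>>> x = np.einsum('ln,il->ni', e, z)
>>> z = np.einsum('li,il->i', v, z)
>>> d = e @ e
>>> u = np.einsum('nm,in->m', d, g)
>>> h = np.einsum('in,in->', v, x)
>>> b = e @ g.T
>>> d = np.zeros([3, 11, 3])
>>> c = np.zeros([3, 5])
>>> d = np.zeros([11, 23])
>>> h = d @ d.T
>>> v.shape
(7, 3)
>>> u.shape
(7,)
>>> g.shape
(11, 7)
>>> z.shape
(3,)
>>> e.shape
(7, 7)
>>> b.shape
(7, 11)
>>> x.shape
(7, 3)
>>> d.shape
(11, 23)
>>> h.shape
(11, 11)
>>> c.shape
(3, 5)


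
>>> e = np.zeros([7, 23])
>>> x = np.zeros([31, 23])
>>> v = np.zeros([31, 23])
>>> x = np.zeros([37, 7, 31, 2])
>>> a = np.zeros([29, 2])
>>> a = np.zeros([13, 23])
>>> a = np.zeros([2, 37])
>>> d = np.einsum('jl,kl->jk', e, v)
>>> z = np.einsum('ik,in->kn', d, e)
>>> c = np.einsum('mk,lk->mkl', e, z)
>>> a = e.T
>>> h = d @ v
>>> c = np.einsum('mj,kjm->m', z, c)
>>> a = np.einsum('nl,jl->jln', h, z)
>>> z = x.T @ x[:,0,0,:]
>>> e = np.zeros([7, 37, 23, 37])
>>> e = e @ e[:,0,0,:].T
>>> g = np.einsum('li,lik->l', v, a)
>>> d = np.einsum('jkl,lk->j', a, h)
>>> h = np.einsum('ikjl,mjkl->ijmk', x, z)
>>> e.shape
(7, 37, 23, 7)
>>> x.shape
(37, 7, 31, 2)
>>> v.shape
(31, 23)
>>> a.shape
(31, 23, 7)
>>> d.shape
(31,)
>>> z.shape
(2, 31, 7, 2)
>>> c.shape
(31,)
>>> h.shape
(37, 31, 2, 7)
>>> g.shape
(31,)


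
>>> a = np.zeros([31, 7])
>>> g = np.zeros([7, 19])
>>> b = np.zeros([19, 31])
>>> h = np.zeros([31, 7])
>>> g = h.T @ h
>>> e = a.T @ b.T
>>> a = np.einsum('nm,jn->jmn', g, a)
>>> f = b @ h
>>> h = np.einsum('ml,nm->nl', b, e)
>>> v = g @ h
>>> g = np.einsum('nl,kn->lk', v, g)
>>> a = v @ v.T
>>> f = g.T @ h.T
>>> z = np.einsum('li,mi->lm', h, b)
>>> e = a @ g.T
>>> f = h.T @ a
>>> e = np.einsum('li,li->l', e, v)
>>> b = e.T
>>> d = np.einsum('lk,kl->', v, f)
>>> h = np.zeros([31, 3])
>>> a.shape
(7, 7)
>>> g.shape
(31, 7)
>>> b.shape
(7,)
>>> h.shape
(31, 3)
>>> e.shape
(7,)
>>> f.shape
(31, 7)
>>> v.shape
(7, 31)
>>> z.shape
(7, 19)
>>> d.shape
()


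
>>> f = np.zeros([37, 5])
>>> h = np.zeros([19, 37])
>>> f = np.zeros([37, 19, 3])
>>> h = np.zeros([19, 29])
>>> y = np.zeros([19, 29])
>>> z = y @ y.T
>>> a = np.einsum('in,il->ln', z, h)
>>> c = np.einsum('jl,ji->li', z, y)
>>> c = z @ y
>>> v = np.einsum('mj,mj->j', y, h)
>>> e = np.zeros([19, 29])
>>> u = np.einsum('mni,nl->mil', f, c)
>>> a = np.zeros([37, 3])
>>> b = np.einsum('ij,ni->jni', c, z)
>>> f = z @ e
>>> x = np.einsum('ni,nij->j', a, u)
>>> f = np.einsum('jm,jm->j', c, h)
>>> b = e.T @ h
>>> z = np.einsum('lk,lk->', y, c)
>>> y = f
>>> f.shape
(19,)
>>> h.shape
(19, 29)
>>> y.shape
(19,)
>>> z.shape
()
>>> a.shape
(37, 3)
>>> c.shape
(19, 29)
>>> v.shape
(29,)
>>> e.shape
(19, 29)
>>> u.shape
(37, 3, 29)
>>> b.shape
(29, 29)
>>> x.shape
(29,)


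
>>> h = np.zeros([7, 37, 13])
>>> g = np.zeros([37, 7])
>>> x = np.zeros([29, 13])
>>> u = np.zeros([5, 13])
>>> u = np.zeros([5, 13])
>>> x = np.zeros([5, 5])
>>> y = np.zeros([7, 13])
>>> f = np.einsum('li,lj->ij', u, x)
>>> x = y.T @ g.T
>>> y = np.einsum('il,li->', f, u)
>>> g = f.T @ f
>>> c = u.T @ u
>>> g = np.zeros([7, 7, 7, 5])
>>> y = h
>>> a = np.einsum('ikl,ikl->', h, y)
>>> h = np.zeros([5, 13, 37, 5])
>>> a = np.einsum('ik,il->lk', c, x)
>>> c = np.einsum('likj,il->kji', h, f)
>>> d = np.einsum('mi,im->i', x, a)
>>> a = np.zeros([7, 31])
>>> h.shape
(5, 13, 37, 5)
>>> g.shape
(7, 7, 7, 5)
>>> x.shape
(13, 37)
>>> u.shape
(5, 13)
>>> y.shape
(7, 37, 13)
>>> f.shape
(13, 5)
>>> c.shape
(37, 5, 13)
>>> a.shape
(7, 31)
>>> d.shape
(37,)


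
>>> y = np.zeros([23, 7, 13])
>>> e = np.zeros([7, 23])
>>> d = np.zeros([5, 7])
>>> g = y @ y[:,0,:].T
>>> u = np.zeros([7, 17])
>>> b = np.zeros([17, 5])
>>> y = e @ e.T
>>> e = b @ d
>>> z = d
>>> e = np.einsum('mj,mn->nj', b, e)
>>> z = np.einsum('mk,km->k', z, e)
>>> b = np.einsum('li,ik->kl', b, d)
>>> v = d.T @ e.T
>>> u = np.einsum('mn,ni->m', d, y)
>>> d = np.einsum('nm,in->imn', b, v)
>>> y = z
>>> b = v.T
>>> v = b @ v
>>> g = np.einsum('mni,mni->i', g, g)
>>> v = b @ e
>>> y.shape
(7,)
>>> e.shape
(7, 5)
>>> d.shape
(7, 17, 7)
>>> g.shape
(23,)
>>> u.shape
(5,)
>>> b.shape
(7, 7)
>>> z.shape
(7,)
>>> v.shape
(7, 5)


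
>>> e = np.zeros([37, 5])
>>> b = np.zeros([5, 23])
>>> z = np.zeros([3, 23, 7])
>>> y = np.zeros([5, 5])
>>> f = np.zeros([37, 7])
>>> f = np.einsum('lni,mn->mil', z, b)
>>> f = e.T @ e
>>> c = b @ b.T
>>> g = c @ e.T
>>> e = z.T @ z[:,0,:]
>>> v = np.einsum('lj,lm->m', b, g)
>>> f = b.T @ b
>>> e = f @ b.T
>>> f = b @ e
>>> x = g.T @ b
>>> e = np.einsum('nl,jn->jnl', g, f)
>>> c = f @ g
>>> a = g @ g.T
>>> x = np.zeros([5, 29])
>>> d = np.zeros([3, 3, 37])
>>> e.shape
(5, 5, 37)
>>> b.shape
(5, 23)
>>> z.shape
(3, 23, 7)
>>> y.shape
(5, 5)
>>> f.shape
(5, 5)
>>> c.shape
(5, 37)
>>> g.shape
(5, 37)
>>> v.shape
(37,)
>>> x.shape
(5, 29)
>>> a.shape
(5, 5)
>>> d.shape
(3, 3, 37)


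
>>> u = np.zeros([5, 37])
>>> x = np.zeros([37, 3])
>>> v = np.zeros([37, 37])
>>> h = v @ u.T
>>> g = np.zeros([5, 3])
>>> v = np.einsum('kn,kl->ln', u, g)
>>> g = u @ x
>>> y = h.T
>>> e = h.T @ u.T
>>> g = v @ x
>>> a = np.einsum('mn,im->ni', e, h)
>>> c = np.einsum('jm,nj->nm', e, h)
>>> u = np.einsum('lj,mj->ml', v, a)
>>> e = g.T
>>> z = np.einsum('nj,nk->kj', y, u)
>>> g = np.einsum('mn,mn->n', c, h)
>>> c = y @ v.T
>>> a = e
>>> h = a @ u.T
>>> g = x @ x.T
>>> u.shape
(5, 3)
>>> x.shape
(37, 3)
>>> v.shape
(3, 37)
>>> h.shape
(3, 5)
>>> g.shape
(37, 37)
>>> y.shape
(5, 37)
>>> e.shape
(3, 3)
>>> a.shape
(3, 3)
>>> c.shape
(5, 3)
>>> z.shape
(3, 37)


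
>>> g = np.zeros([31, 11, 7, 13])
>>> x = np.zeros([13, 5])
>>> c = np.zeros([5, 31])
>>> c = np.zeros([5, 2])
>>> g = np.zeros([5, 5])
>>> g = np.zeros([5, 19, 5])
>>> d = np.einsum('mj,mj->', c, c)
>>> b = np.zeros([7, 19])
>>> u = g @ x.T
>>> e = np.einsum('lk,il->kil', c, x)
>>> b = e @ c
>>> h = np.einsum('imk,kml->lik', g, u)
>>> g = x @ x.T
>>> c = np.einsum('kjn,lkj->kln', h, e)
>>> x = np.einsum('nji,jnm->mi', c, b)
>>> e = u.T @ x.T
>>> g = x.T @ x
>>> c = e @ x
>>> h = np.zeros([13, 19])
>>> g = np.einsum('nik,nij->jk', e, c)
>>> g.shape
(5, 2)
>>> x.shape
(2, 5)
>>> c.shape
(13, 19, 5)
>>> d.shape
()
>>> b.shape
(2, 13, 2)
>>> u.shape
(5, 19, 13)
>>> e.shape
(13, 19, 2)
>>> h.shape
(13, 19)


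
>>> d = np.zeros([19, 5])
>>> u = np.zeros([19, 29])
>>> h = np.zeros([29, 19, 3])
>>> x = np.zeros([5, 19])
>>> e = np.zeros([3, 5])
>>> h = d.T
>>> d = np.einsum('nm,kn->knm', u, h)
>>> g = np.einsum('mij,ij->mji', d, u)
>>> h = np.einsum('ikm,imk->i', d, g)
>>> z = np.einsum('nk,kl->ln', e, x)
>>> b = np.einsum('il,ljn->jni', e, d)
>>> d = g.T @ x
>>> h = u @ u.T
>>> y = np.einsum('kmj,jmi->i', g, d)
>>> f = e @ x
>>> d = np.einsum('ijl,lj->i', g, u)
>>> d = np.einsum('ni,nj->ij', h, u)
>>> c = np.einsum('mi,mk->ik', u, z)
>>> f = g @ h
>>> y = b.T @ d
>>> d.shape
(19, 29)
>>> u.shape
(19, 29)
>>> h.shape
(19, 19)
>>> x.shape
(5, 19)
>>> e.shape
(3, 5)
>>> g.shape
(5, 29, 19)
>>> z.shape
(19, 3)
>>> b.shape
(19, 29, 3)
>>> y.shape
(3, 29, 29)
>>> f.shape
(5, 29, 19)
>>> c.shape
(29, 3)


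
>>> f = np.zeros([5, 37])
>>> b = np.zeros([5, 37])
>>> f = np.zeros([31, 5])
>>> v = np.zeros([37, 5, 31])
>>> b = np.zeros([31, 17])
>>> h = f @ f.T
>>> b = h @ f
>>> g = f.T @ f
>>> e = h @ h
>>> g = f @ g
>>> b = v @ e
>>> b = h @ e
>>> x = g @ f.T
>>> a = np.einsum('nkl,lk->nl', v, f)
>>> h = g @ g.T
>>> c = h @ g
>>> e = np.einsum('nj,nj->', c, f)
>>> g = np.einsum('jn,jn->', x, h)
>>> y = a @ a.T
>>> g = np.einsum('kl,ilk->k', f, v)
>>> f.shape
(31, 5)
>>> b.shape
(31, 31)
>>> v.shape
(37, 5, 31)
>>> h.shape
(31, 31)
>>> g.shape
(31,)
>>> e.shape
()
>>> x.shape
(31, 31)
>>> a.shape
(37, 31)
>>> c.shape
(31, 5)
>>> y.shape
(37, 37)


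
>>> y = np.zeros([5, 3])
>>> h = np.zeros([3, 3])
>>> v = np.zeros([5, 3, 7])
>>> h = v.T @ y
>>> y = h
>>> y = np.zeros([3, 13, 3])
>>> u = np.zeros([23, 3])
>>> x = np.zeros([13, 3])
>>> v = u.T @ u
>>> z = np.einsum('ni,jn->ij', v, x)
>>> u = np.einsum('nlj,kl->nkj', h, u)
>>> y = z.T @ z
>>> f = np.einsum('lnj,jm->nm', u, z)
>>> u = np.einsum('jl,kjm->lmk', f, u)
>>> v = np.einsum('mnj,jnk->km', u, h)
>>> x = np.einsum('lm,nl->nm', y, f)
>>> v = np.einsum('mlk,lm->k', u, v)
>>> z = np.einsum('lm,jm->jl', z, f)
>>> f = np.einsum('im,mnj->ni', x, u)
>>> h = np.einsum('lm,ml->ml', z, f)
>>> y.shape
(13, 13)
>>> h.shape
(3, 23)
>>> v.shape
(7,)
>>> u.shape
(13, 3, 7)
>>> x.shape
(23, 13)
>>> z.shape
(23, 3)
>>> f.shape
(3, 23)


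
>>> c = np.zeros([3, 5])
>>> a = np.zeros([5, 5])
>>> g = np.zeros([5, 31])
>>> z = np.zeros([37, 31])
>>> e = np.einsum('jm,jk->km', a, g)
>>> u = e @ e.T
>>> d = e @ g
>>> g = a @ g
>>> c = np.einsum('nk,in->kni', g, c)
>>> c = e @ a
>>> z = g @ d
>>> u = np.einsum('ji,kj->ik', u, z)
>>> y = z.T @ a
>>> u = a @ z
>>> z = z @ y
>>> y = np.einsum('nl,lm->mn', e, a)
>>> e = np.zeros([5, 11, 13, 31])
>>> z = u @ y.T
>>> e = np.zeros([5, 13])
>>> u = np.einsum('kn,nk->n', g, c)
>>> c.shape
(31, 5)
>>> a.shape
(5, 5)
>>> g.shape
(5, 31)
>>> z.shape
(5, 5)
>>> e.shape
(5, 13)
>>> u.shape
(31,)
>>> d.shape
(31, 31)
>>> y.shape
(5, 31)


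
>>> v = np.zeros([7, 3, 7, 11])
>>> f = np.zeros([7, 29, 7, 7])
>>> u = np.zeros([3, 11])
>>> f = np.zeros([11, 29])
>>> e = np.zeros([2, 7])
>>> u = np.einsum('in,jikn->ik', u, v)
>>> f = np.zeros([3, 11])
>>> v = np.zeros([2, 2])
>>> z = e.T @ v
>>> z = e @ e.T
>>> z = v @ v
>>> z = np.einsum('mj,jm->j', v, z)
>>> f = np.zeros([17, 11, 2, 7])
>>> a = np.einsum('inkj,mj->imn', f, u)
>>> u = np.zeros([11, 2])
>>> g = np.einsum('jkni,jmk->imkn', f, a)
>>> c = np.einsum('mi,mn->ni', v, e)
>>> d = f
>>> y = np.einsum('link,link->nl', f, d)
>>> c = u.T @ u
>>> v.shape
(2, 2)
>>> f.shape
(17, 11, 2, 7)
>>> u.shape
(11, 2)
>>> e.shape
(2, 7)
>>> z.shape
(2,)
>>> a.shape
(17, 3, 11)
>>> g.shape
(7, 3, 11, 2)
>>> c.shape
(2, 2)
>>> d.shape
(17, 11, 2, 7)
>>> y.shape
(2, 17)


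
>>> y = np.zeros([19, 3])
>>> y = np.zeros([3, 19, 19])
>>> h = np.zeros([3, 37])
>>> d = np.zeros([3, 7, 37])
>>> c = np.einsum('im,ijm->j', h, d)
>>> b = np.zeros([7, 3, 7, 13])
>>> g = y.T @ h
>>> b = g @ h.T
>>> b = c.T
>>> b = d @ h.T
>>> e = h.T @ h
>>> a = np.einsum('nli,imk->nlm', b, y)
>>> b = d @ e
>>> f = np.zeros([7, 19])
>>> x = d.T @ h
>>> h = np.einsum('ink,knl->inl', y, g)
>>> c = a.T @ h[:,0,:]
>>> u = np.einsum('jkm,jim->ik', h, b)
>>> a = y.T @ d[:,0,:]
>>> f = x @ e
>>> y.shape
(3, 19, 19)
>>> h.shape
(3, 19, 37)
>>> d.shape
(3, 7, 37)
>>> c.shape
(19, 7, 37)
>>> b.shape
(3, 7, 37)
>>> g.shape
(19, 19, 37)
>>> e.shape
(37, 37)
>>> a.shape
(19, 19, 37)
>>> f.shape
(37, 7, 37)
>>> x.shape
(37, 7, 37)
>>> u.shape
(7, 19)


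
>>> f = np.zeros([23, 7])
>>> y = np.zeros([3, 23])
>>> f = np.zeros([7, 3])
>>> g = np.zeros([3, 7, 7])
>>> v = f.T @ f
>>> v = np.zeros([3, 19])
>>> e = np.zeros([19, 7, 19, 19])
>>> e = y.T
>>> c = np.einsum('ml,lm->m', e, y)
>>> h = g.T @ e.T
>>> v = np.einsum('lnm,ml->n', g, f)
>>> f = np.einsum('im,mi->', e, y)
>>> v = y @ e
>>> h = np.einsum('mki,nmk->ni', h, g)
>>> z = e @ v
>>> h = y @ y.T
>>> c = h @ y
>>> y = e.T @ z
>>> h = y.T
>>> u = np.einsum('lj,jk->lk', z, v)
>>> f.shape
()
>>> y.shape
(3, 3)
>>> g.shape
(3, 7, 7)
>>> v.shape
(3, 3)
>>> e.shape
(23, 3)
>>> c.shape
(3, 23)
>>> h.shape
(3, 3)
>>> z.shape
(23, 3)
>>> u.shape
(23, 3)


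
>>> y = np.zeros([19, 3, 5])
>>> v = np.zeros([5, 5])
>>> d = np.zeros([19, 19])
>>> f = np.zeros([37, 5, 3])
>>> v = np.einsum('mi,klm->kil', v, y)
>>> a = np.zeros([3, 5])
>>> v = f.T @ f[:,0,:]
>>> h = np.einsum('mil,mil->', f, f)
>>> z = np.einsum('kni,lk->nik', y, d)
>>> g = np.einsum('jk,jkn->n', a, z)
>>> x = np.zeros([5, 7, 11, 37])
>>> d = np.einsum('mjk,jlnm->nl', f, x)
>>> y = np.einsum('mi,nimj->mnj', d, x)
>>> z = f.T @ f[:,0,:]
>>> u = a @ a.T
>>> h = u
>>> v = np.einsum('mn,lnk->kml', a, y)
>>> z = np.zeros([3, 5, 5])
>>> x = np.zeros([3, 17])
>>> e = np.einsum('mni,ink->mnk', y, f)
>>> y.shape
(11, 5, 37)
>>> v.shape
(37, 3, 11)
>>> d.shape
(11, 7)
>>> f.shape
(37, 5, 3)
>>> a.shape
(3, 5)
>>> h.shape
(3, 3)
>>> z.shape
(3, 5, 5)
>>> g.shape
(19,)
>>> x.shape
(3, 17)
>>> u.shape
(3, 3)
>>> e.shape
(11, 5, 3)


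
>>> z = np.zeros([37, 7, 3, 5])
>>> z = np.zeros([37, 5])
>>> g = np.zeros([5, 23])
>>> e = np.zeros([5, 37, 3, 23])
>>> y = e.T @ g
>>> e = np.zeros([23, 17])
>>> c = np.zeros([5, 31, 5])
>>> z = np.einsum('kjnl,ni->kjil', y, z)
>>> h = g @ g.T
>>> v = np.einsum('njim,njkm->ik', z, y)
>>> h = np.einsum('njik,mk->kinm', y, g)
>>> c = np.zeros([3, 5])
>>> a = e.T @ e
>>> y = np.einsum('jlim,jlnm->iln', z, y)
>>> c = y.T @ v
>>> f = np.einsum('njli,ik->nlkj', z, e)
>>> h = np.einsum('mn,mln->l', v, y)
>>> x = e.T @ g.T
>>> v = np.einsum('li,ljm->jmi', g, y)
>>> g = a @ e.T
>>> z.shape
(23, 3, 5, 23)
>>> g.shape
(17, 23)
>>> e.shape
(23, 17)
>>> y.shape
(5, 3, 37)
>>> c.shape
(37, 3, 37)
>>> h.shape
(3,)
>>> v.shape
(3, 37, 23)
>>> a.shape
(17, 17)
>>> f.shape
(23, 5, 17, 3)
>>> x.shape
(17, 5)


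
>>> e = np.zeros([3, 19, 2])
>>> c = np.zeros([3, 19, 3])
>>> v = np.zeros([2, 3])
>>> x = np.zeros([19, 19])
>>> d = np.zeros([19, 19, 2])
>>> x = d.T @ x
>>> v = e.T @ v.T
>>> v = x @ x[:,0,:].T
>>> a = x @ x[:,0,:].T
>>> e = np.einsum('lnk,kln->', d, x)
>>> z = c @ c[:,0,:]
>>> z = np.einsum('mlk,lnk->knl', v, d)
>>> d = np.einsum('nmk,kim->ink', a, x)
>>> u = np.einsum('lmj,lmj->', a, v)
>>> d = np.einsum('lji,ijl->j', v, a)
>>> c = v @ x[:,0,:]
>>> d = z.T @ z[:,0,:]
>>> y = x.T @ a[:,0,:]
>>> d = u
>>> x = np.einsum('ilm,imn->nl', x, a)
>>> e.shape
()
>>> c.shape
(2, 19, 19)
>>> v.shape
(2, 19, 2)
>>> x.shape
(2, 19)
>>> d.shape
()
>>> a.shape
(2, 19, 2)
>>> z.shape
(2, 19, 19)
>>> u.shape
()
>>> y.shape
(19, 19, 2)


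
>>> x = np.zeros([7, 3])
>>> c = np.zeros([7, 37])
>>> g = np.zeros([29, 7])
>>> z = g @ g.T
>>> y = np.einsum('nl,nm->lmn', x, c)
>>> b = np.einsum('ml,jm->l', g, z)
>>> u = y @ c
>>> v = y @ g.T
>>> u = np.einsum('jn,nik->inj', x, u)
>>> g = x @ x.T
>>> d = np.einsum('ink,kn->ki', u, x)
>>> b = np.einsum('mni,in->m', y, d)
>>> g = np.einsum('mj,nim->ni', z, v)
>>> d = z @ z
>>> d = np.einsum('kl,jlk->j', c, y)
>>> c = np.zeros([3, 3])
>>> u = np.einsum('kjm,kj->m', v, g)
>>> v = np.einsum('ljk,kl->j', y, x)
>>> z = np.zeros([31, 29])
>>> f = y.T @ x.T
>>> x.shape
(7, 3)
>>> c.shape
(3, 3)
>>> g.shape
(3, 37)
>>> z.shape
(31, 29)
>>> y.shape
(3, 37, 7)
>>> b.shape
(3,)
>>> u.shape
(29,)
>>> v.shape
(37,)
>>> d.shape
(3,)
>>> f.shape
(7, 37, 7)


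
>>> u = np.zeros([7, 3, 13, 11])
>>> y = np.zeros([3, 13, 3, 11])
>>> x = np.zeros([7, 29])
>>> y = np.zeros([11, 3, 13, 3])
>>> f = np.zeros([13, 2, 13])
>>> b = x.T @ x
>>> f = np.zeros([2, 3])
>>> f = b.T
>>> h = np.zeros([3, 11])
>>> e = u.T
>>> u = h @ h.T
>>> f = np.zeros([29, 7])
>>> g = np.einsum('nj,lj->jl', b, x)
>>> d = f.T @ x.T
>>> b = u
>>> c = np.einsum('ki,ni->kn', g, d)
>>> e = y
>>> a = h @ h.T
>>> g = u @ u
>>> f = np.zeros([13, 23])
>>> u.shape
(3, 3)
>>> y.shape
(11, 3, 13, 3)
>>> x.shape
(7, 29)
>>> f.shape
(13, 23)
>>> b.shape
(3, 3)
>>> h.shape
(3, 11)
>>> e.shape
(11, 3, 13, 3)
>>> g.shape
(3, 3)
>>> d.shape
(7, 7)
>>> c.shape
(29, 7)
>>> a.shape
(3, 3)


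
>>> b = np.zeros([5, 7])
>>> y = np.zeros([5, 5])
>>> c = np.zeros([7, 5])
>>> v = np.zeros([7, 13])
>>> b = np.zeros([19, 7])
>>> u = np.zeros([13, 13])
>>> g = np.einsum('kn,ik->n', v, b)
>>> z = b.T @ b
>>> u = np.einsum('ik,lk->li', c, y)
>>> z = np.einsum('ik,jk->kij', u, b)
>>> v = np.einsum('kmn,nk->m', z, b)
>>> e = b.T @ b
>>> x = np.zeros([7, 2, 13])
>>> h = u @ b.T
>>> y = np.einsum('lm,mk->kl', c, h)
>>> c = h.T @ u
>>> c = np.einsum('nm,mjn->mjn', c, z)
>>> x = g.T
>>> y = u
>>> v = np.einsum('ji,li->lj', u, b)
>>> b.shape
(19, 7)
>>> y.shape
(5, 7)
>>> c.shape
(7, 5, 19)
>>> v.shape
(19, 5)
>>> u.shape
(5, 7)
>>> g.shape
(13,)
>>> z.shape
(7, 5, 19)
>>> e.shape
(7, 7)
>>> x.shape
(13,)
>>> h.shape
(5, 19)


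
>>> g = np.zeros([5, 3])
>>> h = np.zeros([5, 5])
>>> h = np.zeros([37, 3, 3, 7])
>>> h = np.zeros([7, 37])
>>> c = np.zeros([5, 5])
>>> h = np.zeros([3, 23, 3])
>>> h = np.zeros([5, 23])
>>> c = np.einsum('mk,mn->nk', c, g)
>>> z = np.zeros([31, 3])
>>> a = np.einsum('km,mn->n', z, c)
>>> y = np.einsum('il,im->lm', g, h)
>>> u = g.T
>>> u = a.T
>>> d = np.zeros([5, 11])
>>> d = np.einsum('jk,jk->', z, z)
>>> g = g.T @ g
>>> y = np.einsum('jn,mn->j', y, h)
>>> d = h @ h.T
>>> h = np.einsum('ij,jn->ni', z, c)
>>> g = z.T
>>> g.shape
(3, 31)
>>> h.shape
(5, 31)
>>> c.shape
(3, 5)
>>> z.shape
(31, 3)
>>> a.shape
(5,)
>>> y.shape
(3,)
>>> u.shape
(5,)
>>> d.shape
(5, 5)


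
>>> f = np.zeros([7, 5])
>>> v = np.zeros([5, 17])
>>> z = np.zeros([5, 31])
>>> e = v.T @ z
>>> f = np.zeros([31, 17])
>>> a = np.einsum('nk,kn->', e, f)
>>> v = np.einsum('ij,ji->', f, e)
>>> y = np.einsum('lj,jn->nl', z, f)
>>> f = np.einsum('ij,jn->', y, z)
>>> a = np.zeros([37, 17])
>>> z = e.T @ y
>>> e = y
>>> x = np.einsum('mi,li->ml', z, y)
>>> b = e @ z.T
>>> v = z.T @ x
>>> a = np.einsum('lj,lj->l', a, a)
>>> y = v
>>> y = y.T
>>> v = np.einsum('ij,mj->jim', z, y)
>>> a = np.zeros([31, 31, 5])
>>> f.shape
()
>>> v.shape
(5, 31, 17)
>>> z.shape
(31, 5)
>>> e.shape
(17, 5)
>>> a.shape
(31, 31, 5)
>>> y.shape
(17, 5)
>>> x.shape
(31, 17)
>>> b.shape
(17, 31)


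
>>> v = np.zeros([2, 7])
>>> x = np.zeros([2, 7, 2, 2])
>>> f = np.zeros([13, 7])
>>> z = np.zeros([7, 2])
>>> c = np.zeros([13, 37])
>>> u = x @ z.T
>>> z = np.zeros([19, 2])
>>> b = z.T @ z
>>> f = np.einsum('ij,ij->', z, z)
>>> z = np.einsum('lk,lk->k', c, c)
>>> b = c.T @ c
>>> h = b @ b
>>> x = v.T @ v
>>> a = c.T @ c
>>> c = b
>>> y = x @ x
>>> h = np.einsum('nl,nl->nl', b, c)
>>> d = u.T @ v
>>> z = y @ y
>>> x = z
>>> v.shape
(2, 7)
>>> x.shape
(7, 7)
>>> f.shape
()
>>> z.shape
(7, 7)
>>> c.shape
(37, 37)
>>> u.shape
(2, 7, 2, 7)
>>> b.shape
(37, 37)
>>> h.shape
(37, 37)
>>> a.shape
(37, 37)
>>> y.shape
(7, 7)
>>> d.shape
(7, 2, 7, 7)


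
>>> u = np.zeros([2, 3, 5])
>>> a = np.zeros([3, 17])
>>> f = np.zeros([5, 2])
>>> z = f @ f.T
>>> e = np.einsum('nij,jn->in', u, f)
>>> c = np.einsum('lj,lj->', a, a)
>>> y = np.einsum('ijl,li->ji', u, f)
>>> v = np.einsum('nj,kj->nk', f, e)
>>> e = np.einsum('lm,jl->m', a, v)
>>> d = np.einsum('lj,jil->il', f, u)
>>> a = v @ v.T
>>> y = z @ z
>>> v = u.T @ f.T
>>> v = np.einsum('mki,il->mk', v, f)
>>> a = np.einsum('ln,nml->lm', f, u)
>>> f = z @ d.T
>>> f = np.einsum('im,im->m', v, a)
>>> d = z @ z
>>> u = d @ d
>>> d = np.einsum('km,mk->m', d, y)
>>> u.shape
(5, 5)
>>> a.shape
(5, 3)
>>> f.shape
(3,)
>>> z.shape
(5, 5)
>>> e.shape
(17,)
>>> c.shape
()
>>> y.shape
(5, 5)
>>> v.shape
(5, 3)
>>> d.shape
(5,)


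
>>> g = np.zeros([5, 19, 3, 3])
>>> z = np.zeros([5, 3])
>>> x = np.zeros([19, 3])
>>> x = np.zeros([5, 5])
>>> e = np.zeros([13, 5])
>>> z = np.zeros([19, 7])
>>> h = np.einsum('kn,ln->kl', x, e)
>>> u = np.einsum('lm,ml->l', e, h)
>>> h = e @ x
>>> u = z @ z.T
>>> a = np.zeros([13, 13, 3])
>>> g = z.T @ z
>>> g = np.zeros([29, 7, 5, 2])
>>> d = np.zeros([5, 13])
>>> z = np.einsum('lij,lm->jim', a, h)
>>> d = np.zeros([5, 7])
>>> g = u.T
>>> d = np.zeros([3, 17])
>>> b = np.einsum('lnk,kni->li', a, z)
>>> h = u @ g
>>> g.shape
(19, 19)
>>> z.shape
(3, 13, 5)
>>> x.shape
(5, 5)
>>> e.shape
(13, 5)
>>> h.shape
(19, 19)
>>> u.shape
(19, 19)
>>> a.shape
(13, 13, 3)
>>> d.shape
(3, 17)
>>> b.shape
(13, 5)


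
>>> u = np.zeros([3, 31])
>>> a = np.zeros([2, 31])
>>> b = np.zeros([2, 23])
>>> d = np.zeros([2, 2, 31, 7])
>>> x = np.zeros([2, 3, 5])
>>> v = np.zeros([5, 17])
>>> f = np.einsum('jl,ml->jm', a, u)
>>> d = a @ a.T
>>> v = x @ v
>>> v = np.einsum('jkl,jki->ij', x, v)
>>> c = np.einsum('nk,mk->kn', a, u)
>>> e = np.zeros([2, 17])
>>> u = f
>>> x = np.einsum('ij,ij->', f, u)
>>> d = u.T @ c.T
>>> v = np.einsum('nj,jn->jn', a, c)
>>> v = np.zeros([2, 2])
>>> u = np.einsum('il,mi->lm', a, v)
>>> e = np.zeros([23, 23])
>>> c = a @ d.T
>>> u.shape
(31, 2)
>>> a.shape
(2, 31)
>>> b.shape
(2, 23)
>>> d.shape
(3, 31)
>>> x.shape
()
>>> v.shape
(2, 2)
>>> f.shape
(2, 3)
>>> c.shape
(2, 3)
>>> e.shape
(23, 23)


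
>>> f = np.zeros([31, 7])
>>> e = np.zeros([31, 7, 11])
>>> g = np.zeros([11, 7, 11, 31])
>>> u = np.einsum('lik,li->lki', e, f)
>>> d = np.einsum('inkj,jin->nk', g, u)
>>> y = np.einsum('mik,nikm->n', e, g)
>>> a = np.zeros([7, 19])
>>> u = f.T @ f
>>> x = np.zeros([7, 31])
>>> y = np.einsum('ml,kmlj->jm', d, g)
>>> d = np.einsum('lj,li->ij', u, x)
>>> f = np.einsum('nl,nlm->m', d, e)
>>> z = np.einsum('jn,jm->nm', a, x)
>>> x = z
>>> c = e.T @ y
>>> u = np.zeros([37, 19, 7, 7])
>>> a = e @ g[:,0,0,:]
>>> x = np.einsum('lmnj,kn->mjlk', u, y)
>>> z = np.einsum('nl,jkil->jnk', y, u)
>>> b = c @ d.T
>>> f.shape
(11,)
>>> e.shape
(31, 7, 11)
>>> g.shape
(11, 7, 11, 31)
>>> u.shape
(37, 19, 7, 7)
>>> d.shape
(31, 7)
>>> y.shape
(31, 7)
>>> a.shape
(31, 7, 31)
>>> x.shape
(19, 7, 37, 31)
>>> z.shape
(37, 31, 19)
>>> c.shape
(11, 7, 7)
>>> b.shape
(11, 7, 31)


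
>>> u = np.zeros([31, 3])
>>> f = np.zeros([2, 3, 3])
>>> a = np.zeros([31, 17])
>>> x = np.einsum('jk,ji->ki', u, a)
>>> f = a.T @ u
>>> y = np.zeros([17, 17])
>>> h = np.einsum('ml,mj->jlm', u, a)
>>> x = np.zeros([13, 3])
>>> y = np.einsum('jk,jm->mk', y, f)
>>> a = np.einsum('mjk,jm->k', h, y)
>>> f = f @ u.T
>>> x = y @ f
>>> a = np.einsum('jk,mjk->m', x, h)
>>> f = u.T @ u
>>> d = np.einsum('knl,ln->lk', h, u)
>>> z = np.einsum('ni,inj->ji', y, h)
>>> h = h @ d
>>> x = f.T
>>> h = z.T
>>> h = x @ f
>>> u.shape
(31, 3)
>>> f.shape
(3, 3)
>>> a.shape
(17,)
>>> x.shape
(3, 3)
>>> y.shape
(3, 17)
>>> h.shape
(3, 3)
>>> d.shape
(31, 17)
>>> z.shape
(31, 17)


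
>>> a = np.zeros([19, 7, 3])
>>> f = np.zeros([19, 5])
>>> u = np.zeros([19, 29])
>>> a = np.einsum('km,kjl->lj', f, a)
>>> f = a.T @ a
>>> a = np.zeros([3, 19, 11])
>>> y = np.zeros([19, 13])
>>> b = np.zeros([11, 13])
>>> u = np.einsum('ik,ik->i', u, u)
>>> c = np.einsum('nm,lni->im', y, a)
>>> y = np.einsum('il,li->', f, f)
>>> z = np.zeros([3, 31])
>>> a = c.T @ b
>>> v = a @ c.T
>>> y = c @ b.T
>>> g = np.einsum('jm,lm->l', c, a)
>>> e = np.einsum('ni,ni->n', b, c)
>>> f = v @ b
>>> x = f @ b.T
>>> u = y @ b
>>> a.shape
(13, 13)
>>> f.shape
(13, 13)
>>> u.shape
(11, 13)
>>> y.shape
(11, 11)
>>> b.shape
(11, 13)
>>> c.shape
(11, 13)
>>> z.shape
(3, 31)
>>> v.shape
(13, 11)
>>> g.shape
(13,)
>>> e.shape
(11,)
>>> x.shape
(13, 11)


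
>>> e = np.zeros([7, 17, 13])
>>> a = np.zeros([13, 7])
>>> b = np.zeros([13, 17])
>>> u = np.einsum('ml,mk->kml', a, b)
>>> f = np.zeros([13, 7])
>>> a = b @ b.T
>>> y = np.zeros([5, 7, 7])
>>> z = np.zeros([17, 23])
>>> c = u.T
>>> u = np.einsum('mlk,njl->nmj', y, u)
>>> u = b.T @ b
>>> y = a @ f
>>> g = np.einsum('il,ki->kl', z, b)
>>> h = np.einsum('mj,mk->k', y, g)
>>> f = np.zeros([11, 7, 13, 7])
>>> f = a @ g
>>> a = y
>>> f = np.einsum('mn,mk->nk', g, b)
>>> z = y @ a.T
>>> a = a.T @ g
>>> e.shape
(7, 17, 13)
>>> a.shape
(7, 23)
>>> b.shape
(13, 17)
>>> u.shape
(17, 17)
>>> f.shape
(23, 17)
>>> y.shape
(13, 7)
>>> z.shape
(13, 13)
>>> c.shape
(7, 13, 17)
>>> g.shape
(13, 23)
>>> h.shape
(23,)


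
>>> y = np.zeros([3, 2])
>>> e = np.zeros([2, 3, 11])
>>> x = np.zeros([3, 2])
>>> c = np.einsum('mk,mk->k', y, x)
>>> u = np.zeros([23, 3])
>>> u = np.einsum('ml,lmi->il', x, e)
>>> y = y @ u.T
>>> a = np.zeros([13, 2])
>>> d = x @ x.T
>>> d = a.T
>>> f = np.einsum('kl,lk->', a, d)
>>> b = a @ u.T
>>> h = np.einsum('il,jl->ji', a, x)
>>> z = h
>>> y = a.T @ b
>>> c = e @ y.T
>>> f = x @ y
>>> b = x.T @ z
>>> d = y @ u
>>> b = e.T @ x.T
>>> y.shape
(2, 11)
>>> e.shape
(2, 3, 11)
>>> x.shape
(3, 2)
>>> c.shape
(2, 3, 2)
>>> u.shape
(11, 2)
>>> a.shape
(13, 2)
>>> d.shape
(2, 2)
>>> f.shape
(3, 11)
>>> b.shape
(11, 3, 3)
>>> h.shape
(3, 13)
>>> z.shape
(3, 13)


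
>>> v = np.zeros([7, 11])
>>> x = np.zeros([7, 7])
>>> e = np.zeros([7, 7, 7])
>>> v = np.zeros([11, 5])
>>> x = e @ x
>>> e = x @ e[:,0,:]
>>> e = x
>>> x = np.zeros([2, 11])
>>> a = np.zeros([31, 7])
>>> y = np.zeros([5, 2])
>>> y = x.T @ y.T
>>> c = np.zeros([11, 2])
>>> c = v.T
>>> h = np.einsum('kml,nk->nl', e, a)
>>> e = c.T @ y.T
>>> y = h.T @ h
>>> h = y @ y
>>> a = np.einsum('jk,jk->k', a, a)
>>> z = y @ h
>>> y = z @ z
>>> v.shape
(11, 5)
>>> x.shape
(2, 11)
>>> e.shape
(11, 11)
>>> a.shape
(7,)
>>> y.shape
(7, 7)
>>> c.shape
(5, 11)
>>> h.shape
(7, 7)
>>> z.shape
(7, 7)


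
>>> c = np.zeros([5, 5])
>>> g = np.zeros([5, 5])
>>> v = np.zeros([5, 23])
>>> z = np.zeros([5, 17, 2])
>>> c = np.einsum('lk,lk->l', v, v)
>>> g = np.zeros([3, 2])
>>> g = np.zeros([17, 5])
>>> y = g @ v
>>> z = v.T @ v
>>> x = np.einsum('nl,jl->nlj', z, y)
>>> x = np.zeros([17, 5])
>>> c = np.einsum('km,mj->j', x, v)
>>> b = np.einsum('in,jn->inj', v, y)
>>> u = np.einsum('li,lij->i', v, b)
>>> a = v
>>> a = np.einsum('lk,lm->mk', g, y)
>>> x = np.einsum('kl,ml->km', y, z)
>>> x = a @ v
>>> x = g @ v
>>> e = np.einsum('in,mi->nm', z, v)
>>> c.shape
(23,)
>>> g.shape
(17, 5)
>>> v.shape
(5, 23)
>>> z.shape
(23, 23)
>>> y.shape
(17, 23)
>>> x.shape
(17, 23)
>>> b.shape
(5, 23, 17)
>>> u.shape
(23,)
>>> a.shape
(23, 5)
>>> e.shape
(23, 5)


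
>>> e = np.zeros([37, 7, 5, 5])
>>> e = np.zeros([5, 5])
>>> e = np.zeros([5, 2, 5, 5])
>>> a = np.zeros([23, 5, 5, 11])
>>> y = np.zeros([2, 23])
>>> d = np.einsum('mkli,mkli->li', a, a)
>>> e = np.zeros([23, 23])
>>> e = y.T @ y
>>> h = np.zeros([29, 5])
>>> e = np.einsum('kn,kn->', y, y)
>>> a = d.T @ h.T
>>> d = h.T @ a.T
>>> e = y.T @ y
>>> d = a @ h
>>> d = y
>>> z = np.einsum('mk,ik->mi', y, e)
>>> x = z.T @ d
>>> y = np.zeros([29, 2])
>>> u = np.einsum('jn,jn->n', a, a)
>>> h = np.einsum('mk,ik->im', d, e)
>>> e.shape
(23, 23)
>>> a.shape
(11, 29)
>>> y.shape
(29, 2)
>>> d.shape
(2, 23)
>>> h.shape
(23, 2)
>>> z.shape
(2, 23)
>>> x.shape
(23, 23)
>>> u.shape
(29,)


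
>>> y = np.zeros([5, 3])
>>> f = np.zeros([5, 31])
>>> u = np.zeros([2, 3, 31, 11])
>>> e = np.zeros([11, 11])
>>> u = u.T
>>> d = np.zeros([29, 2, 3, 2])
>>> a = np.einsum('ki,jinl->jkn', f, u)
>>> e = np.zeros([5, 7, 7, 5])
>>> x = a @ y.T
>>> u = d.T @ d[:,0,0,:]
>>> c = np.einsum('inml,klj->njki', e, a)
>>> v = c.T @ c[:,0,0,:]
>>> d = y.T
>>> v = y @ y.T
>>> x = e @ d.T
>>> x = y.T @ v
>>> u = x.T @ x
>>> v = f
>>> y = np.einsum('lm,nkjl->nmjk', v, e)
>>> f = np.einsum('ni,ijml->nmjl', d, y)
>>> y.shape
(5, 31, 7, 7)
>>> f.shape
(3, 7, 31, 7)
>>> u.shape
(5, 5)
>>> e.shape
(5, 7, 7, 5)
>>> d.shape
(3, 5)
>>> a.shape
(11, 5, 3)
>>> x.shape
(3, 5)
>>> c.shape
(7, 3, 11, 5)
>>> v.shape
(5, 31)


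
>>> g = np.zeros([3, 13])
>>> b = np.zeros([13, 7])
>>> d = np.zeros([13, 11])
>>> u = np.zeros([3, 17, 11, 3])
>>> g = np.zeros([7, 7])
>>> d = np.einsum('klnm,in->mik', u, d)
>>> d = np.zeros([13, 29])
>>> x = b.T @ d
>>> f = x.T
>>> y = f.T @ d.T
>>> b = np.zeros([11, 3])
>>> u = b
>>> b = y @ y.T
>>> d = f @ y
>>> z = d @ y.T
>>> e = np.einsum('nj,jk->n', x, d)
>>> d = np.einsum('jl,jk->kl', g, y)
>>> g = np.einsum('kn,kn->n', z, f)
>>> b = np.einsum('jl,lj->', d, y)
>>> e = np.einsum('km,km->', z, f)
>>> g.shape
(7,)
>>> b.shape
()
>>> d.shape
(13, 7)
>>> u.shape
(11, 3)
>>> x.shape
(7, 29)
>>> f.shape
(29, 7)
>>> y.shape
(7, 13)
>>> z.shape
(29, 7)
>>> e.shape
()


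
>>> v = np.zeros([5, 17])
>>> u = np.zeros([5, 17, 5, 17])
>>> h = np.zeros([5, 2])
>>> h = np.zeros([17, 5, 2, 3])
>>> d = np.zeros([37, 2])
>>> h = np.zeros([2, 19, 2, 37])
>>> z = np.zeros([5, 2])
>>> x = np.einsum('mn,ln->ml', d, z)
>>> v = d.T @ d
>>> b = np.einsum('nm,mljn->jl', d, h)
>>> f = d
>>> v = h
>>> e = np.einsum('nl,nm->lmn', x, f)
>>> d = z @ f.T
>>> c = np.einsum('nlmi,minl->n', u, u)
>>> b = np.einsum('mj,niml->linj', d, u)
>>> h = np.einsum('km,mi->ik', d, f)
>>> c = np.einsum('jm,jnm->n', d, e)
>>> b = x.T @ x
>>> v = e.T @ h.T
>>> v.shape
(37, 2, 2)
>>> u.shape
(5, 17, 5, 17)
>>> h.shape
(2, 5)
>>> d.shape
(5, 37)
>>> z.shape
(5, 2)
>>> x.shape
(37, 5)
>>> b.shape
(5, 5)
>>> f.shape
(37, 2)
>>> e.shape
(5, 2, 37)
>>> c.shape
(2,)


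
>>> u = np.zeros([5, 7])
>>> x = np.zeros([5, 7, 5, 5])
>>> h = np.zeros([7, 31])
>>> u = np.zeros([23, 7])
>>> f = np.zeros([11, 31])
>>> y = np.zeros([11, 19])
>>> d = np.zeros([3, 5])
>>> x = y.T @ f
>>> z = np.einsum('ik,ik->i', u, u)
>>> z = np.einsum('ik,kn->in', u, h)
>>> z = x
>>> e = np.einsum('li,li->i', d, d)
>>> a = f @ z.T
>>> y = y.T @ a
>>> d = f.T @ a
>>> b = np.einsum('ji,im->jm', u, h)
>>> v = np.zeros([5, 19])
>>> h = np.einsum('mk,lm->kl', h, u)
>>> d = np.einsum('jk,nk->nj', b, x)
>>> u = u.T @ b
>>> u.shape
(7, 31)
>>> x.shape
(19, 31)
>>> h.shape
(31, 23)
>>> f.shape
(11, 31)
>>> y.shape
(19, 19)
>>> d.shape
(19, 23)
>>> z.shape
(19, 31)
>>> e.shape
(5,)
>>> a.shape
(11, 19)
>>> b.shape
(23, 31)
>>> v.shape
(5, 19)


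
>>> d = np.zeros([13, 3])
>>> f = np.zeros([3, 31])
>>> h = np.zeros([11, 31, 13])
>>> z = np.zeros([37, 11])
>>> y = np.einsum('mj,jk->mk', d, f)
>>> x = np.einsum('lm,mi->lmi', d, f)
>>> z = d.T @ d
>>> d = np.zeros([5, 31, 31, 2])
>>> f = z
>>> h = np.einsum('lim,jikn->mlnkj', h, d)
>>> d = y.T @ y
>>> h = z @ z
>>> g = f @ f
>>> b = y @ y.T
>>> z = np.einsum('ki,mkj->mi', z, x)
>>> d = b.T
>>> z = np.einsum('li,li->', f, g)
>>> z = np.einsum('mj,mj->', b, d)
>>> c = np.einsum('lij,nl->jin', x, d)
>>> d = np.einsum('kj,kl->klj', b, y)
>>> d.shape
(13, 31, 13)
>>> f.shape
(3, 3)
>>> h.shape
(3, 3)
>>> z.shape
()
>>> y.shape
(13, 31)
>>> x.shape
(13, 3, 31)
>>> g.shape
(3, 3)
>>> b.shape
(13, 13)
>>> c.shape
(31, 3, 13)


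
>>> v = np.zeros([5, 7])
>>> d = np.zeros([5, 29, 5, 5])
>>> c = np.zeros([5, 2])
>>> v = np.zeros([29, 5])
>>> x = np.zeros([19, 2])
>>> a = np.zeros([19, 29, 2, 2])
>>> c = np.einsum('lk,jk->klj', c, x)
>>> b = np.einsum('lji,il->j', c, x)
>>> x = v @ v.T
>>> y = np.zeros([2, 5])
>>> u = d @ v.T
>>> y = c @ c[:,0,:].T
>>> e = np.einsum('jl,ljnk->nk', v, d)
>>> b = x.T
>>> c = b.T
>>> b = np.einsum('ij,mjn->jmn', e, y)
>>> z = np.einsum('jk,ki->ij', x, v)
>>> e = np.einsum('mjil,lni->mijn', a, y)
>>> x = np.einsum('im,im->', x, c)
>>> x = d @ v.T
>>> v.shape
(29, 5)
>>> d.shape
(5, 29, 5, 5)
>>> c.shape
(29, 29)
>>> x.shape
(5, 29, 5, 29)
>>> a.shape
(19, 29, 2, 2)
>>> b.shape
(5, 2, 2)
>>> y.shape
(2, 5, 2)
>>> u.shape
(5, 29, 5, 29)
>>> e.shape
(19, 2, 29, 5)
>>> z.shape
(5, 29)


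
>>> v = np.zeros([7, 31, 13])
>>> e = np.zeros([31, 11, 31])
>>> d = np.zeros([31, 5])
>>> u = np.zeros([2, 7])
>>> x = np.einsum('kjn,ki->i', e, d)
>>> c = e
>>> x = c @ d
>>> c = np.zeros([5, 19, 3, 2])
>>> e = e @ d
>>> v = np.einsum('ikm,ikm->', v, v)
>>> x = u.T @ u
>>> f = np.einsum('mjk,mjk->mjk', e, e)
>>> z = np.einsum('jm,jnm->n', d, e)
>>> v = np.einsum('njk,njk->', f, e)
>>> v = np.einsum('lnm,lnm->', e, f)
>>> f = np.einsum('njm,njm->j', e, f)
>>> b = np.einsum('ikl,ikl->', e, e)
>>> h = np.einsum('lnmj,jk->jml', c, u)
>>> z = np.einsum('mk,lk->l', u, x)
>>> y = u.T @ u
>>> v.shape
()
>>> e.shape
(31, 11, 5)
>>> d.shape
(31, 5)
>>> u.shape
(2, 7)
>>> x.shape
(7, 7)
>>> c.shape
(5, 19, 3, 2)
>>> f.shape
(11,)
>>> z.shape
(7,)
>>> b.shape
()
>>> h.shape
(2, 3, 5)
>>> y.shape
(7, 7)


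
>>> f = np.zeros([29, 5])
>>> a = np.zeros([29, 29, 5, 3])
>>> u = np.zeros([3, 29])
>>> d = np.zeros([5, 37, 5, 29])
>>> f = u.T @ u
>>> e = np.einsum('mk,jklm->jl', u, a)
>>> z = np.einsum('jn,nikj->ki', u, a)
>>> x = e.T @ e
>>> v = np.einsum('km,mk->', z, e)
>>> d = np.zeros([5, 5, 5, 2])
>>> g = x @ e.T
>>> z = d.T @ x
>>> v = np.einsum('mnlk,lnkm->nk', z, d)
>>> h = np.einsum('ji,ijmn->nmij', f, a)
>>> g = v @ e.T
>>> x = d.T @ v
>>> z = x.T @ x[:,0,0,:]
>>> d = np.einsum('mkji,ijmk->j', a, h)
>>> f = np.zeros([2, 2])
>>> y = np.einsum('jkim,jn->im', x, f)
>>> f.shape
(2, 2)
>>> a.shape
(29, 29, 5, 3)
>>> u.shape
(3, 29)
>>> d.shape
(5,)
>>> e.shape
(29, 5)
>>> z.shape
(5, 5, 5, 5)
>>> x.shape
(2, 5, 5, 5)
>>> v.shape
(5, 5)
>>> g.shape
(5, 29)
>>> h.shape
(3, 5, 29, 29)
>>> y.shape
(5, 5)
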